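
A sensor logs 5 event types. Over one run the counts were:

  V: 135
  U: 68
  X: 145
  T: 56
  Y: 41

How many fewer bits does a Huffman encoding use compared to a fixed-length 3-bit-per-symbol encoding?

Fixed-length: 3 bits × 445 symbols = 1335 bits.
Huffman merges:
merge Y(41) and T(56): 97
merge U(68) and 97: 165
merge V(135) and X(145): 280
merge 165 and 280: 445
Huffman total = 97 + 165 + 280 + 445 = 987 bits.
Saving = 1335 − 987 = 348 bits.

348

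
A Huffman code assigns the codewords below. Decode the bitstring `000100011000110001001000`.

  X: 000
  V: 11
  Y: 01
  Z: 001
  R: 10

Read left to right; each codeword is recognised as soon as it completes (prefix code):
  000→X | 10→R | 001→Z | 10→R | 001→Z | 10→R | 001→Z | 001→Z | 000→X
Decoded message: XRZRZRZZX

XRZRZRZZX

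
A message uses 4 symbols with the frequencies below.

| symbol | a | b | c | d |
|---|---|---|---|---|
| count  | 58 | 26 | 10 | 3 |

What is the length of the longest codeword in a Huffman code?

3

Merge the two lowest-weight nodes at each step:
d(3) + c(10) → 13
13 + b(26) → 39
39 + a(58) → 97
Maximum depth reached is 3.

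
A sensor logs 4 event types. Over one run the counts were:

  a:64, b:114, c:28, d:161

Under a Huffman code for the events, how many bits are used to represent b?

Repeatedly merge the two smallest:
c(28) + a(64) → 92
92 + b(114) → 206
d(161) + 206 → 367
b sits 2 levels below the root, so its codeword is 2 bits.

2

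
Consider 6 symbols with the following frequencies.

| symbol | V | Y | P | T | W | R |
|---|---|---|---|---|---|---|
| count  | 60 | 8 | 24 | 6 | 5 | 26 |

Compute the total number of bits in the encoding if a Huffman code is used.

Build the Huffman tree bottom-up:
merge W(5) and T(6): 11
merge Y(8) and 11: 19
merge 19 and P(24): 43
merge R(26) and 43: 69
merge V(60) and 69: 129
Each symbol's bit-cost is frequency × depth; summing gives 271 bits (equivalently 11 + 19 + 43 + 69 + 129).

271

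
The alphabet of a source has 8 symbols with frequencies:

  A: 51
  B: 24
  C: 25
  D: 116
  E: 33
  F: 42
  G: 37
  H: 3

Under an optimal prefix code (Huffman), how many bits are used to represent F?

Repeatedly merge the two smallest:
merge H(3) and B(24): 27
merge C(25) and 27: 52
merge E(33) and G(37): 70
merge F(42) and A(51): 93
merge 52 and 70: 122
merge 93 and D(116): 209
merge 122 and 209: 331
The subtree containing F is merged 3 times, so code length = 3.

3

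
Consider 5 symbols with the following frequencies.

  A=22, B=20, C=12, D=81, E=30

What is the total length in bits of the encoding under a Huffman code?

333

Greedily combine the two least-frequent nodes:
merge C(12) and B(20): 32
merge A(22) and E(30): 52
merge 32 and 52: 84
merge D(81) and 84: 165
The encoded length is the sum of every internal node's weight: 32 + 52 + 84 + 165 = 333 bits.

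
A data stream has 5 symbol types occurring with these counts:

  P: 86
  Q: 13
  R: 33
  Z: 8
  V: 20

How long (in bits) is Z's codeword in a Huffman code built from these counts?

4

Build the tree from the bottom:
Z(8) + Q(13) → 21
V(20) + 21 → 41
R(33) + 41 → 74
74 + P(86) → 160
Z's leaf is at depth 4, giving a 4-bit codeword.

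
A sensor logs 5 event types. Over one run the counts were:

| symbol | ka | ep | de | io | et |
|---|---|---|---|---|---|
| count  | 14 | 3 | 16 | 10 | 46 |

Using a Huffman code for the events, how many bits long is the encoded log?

Greedily combine the two least-frequent nodes:
combine ep(3), io(10) → 13
combine 13, ka(14) → 27
combine de(16), 27 → 43
combine 43, et(46) → 89
Total encoded bits = sum of merged weights = 13 + 27 + 43 + 89 = 172.

172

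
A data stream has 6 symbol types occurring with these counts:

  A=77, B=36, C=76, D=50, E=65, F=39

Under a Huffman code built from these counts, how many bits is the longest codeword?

3

Merge the two lowest-weight nodes at each step:
combine B(36), F(39) → 75
combine D(50), E(65) → 115
combine 75, C(76) → 151
combine A(77), 115 → 192
combine 151, 192 → 343
The first pair merged (B, F) ends up deepest, at depth 3.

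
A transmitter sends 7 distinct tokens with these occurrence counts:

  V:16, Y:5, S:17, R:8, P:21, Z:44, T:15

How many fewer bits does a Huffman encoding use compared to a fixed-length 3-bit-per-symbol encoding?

Fixed-length: 3 bits × 126 symbols = 378 bits.
Huffman merges:
merge Y(5) and R(8): 13
merge 13 and T(15): 28
merge V(16) and S(17): 33
merge P(21) and 28: 49
merge 33 and Z(44): 77
merge 49 and 77: 126
Huffman total = 13 + 28 + 33 + 49 + 77 + 126 = 326 bits.
Saving = 378 − 326 = 52 bits.

52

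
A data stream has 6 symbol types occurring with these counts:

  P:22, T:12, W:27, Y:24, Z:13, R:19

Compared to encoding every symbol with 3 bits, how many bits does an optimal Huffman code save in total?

Fixed-length: 3 bits × 117 symbols = 351 bits.
Huffman merges:
combine T(12), Z(13) → 25
combine R(19), P(22) → 41
combine Y(24), 25 → 49
combine W(27), 41 → 68
combine 49, 68 → 117
Huffman total = 25 + 41 + 49 + 68 + 117 = 300 bits.
Saving = 351 − 300 = 51 bits.

51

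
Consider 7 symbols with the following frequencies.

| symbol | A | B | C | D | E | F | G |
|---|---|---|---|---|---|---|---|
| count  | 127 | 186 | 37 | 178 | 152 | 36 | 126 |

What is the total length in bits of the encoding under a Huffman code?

2235

Merge the two smallest weights repeatedly:
F(36) + C(37) → 73
73 + G(126) → 199
A(127) + E(152) → 279
D(178) + B(186) → 364
199 + 279 → 478
364 + 478 → 842
Total encoded bits = sum of merged weights = 73 + 199 + 279 + 364 + 478 + 842 = 2235.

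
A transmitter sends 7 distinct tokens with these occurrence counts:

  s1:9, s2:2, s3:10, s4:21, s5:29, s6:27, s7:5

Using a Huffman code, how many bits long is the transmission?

255

Merge the two smallest weights repeatedly:
s2(2) + s7(5) → 7
7 + s1(9) → 16
s3(10) + 16 → 26
s4(21) + 26 → 47
s6(27) + s5(29) → 56
47 + 56 → 103
Total encoded bits = sum of merged weights = 7 + 16 + 26 + 47 + 56 + 103 = 255.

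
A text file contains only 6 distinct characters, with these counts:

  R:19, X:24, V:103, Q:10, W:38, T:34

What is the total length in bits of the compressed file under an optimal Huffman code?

507

Merge the two smallest weights repeatedly:
merge Q(10) and R(19): 29
merge X(24) and 29: 53
merge T(34) and W(38): 72
merge 53 and 72: 125
merge V(103) and 125: 228
Total encoded bits = sum of merged weights = 29 + 53 + 72 + 125 + 228 = 507.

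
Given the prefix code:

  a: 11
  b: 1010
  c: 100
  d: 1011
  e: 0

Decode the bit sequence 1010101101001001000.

Read left to right; each codeword is recognised as soon as it completes (prefix code):
  1010→b | 1011→d | 0→e | 100→c | 100→c | 100→c | 0→e
Decoded message: bdeccce

bdeccce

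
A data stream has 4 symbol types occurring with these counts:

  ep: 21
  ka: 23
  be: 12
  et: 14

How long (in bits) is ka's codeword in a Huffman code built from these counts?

2

Build the tree from the bottom:
be(12) + et(14) → 26
ep(21) + ka(23) → 44
26 + 44 → 70
The subtree containing ka is merged 2 times, so code length = 2.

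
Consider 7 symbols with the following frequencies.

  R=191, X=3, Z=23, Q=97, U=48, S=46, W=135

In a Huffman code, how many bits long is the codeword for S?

Build the tree from the bottom:
X(3) + Z(23) → 26
26 + S(46) → 72
U(48) + 72 → 120
Q(97) + 120 → 217
W(135) + R(191) → 326
217 + 326 → 543
S's leaf is at depth 4, giving a 4-bit codeword.

4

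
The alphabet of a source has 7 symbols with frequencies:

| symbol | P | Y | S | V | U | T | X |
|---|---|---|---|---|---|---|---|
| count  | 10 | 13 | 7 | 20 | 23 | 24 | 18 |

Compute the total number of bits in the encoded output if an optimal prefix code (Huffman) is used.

315

Build the Huffman tree bottom-up:
merge S(7) and P(10): 17
merge Y(13) and 17: 30
merge X(18) and V(20): 38
merge U(23) and T(24): 47
merge 30 and 38: 68
merge 47 and 68: 115
Each symbol's bit-cost is frequency × depth; summing gives 315 bits (equivalently 17 + 30 + 38 + 47 + 68 + 115).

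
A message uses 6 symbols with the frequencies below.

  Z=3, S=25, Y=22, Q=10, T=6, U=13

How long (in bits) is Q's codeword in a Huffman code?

3

Huffman merges, smallest pair first:
merge Z(3) and T(6): 9
merge 9 and Q(10): 19
merge U(13) and 19: 32
merge Y(22) and S(25): 47
merge 32 and 47: 79
The subtree containing Q is merged 3 times, so code length = 3.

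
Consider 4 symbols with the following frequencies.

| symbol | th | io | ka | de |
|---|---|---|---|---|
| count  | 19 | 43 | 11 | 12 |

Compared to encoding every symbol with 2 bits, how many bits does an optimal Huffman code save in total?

20

Fixed-length: 2 bits × 85 symbols = 170 bits.
Huffman merges:
ka(11) + de(12) → 23
th(19) + 23 → 42
42 + io(43) → 85
Huffman total = 23 + 42 + 85 = 150 bits.
Saving = 170 − 150 = 20 bits.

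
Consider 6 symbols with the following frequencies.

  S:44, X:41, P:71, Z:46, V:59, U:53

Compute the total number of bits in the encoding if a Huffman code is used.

Merge the two smallest weights repeatedly:
X(41) + S(44) → 85
Z(46) + U(53) → 99
V(59) + P(71) → 130
85 + 99 → 184
130 + 184 → 314
The encoded length is the sum of every internal node's weight: 85 + 99 + 130 + 184 + 314 = 812 bits.

812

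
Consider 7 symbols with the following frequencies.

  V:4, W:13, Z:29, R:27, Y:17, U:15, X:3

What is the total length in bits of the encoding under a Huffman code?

Greedily combine the two least-frequent nodes:
X(3) + V(4) → 7
7 + W(13) → 20
U(15) + Y(17) → 32
20 + R(27) → 47
Z(29) + 32 → 61
47 + 61 → 108
Total encoded bits = sum of merged weights = 7 + 20 + 32 + 47 + 61 + 108 = 275.

275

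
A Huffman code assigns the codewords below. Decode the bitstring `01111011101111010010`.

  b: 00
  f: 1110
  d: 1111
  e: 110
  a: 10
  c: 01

Read left to right; each codeword is recognised as soon as it completes (prefix code):
  01→c | 1110→f | 1110→f | 1111→d | 01→c | 00→b | 10→a
Decoded message: cffdcba

cffdcba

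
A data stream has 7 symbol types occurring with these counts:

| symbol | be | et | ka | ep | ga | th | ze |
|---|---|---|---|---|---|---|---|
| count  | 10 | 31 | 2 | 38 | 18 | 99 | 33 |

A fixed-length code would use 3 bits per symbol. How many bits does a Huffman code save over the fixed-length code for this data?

Fixed-length: 3 bits × 231 symbols = 693 bits.
Huffman merges:
merge ka(2) and be(10): 12
merge 12 and ga(18): 30
merge 30 and et(31): 61
merge ze(33) and ep(38): 71
merge 61 and 71: 132
merge th(99) and 132: 231
Huffman total = 12 + 30 + 61 + 71 + 132 + 231 = 537 bits.
Saving = 693 − 537 = 156 bits.

156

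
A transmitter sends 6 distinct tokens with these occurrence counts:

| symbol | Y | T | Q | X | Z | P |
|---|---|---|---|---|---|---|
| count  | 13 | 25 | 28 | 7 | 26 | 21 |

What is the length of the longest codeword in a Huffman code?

Merge the two lowest-weight nodes at each step:
merge X(7) and Y(13): 20
merge 20 and P(21): 41
merge T(25) and Z(26): 51
merge Q(28) and 41: 69
merge 51 and 69: 120
The rarest symbols sit at the bottom; the longest codeword is 4 bits.

4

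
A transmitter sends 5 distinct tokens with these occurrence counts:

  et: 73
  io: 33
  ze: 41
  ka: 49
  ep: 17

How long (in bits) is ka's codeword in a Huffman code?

Build the tree from the bottom:
merge ep(17) and io(33): 50
merge ze(41) and ka(49): 90
merge 50 and et(73): 123
merge 90 and 123: 213
ka sits 2 levels below the root, so its codeword is 2 bits.

2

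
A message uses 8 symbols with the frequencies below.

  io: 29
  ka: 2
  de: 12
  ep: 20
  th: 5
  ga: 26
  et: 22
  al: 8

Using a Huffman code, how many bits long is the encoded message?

339

Merge the two smallest weights repeatedly:
merge ka(2) and th(5): 7
merge 7 and al(8): 15
merge de(12) and 15: 27
merge ep(20) and et(22): 42
merge ga(26) and 27: 53
merge io(29) and 42: 71
merge 53 and 71: 124
Total encoded bits = sum of merged weights = 7 + 15 + 27 + 42 + 53 + 71 + 124 = 339.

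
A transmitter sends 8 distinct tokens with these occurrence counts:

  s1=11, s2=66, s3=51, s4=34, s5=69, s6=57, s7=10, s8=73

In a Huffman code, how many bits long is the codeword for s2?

Repeatedly merge the two smallest:
combine s7(10), s1(11) → 21
combine 21, s4(34) → 55
combine s3(51), 55 → 106
combine s6(57), s2(66) → 123
combine s5(69), s8(73) → 142
combine 106, 123 → 229
combine 142, 229 → 371
The subtree containing s2 is merged 3 times, so code length = 3.

3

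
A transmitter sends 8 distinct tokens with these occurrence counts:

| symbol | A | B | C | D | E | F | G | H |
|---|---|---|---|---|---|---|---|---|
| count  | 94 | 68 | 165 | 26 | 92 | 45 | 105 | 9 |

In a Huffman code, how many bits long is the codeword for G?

2

Repeatedly merge the two smallest:
combine H(9), D(26) → 35
combine 35, F(45) → 80
combine B(68), 80 → 148
combine E(92), A(94) → 186
combine G(105), 148 → 253
combine C(165), 186 → 351
combine 253, 351 → 604
G's leaf is at depth 2, giving a 2-bit codeword.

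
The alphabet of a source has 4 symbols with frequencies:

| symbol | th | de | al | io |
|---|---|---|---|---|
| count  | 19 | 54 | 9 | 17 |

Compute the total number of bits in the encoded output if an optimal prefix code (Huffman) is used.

170

Greedily combine the two least-frequent nodes:
combine al(9), io(17) → 26
combine th(19), 26 → 45
combine 45, de(54) → 99
Total encoded bits = sum of merged weights = 26 + 45 + 99 = 170.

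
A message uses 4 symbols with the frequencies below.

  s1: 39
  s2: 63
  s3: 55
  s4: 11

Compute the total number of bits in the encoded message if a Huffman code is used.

323

Greedily combine the two least-frequent nodes:
merge s4(11) and s1(39): 50
merge 50 and s3(55): 105
merge s2(63) and 105: 168
Each symbol's bit-cost is frequency × depth; summing gives 323 bits (equivalently 50 + 105 + 168).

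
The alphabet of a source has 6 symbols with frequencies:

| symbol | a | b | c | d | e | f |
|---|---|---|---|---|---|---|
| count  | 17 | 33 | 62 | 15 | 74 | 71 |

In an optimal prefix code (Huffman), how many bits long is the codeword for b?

Huffman merges, smallest pair first:
d(15) + a(17) → 32
32 + b(33) → 65
c(62) + 65 → 127
f(71) + e(74) → 145
127 + 145 → 272
The subtree containing b is merged 3 times, so code length = 3.

3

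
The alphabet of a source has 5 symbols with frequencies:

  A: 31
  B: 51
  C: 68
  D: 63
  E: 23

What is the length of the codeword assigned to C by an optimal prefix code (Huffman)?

Build the tree from the bottom:
E(23) + A(31) → 54
B(51) + 54 → 105
D(63) + C(68) → 131
105 + 131 → 236
C's leaf is at depth 2, giving a 2-bit codeword.

2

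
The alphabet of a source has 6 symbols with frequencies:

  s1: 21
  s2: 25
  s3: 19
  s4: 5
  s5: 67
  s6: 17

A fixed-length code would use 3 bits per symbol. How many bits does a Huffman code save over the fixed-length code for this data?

Fixed-length: 3 bits × 154 symbols = 462 bits.
Huffman merges:
combine s4(5), s6(17) → 22
combine s3(19), s1(21) → 40
combine 22, s2(25) → 47
combine 40, 47 → 87
combine s5(67), 87 → 154
Huffman total = 22 + 40 + 47 + 87 + 154 = 350 bits.
Saving = 462 − 350 = 112 bits.

112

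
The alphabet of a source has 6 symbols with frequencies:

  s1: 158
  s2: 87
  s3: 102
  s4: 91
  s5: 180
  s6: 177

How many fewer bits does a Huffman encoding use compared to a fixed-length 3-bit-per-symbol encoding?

357

Fixed-length: 3 bits × 795 symbols = 2385 bits.
Huffman merges:
s2(87) + s4(91) → 178
s3(102) + s1(158) → 260
s6(177) + 178 → 355
s5(180) + 260 → 440
355 + 440 → 795
Huffman total = 178 + 260 + 355 + 440 + 795 = 2028 bits.
Saving = 2385 − 2028 = 357 bits.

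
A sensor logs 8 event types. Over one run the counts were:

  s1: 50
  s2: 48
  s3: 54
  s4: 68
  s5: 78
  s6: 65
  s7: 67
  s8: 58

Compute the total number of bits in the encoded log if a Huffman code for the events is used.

1464

Greedily combine the two least-frequent nodes:
s2(48) + s1(50) → 98
s3(54) + s8(58) → 112
s6(65) + s7(67) → 132
s4(68) + s5(78) → 146
98 + 112 → 210
132 + 146 → 278
210 + 278 → 488
The encoded length is the sum of every internal node's weight: 98 + 112 + 132 + 146 + 210 + 278 + 488 = 1464 bits.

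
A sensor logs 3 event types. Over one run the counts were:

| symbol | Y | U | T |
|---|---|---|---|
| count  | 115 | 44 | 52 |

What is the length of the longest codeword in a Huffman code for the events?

2

Merge the two lowest-weight nodes at each step:
combine U(44), T(52) → 96
combine 96, Y(115) → 211
The rarest symbols sit at the bottom; the longest codeword is 2 bits.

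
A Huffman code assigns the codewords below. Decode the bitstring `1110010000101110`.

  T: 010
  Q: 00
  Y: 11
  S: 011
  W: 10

Read left to right; each codeword is recognised as soon as it completes (prefix code):
  11→Y | 10→W | 010→T | 00→Q | 010→T | 11→Y | 10→W
Decoded message: YWTQTYW

YWTQTYW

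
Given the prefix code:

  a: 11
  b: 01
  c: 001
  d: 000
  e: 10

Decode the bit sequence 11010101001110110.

Read left to right; each codeword is recognised as soon as it completes (prefix code):
  11→a | 01→b | 01→b | 01→b | 001→c | 11→a | 01→b | 10→e
Decoded message: abbbcabe

abbbcabe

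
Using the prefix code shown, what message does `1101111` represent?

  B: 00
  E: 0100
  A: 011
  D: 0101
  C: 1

CCACC

Read left to right; each codeword is recognised as soon as it completes (prefix code):
  1→C | 1→C | 011→A | 1→C | 1→C
Decoded message: CCACC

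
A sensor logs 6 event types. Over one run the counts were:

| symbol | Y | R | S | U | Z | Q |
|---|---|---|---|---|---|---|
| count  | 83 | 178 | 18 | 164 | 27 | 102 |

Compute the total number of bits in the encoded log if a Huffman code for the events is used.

1317

Greedily combine the two least-frequent nodes:
combine S(18), Z(27) → 45
combine 45, Y(83) → 128
combine Q(102), 128 → 230
combine U(164), R(178) → 342
combine 230, 342 → 572
The encoded length is the sum of every internal node's weight: 45 + 128 + 230 + 342 + 572 = 1317 bits.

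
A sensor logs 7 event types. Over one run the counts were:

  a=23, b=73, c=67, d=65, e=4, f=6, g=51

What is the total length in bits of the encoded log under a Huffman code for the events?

Build the Huffman tree bottom-up:
combine e(4), f(6) → 10
combine 10, a(23) → 33
combine 33, g(51) → 84
combine d(65), c(67) → 132
combine b(73), 84 → 157
combine 132, 157 → 289
The encoded length is the sum of every internal node's weight: 10 + 33 + 84 + 132 + 157 + 289 = 705 bits.

705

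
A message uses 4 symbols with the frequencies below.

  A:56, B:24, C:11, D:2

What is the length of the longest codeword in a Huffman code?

Merge the two lowest-weight nodes at each step:
merge D(2) and C(11): 13
merge 13 and B(24): 37
merge 37 and A(56): 93
The first pair merged (D, C) ends up deepest, at depth 3.

3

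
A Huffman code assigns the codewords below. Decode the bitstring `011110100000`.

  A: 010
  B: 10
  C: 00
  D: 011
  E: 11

Read left to right; each codeword is recognised as soon as it completes (prefix code):
  011→D | 11→E | 010→A | 00→C | 00→C
Decoded message: DEACC

DEACC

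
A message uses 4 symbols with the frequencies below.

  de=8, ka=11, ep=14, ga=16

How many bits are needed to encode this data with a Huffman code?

98

Build the Huffman tree bottom-up:
merge de(8) and ka(11): 19
merge ep(14) and ga(16): 30
merge 19 and 30: 49
The encoded length is the sum of every internal node's weight: 19 + 30 + 49 = 98 bits.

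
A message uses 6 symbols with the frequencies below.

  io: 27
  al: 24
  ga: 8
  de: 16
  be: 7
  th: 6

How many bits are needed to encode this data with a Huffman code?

210

Build the Huffman tree bottom-up:
combine th(6), be(7) → 13
combine ga(8), 13 → 21
combine de(16), 21 → 37
combine al(24), io(27) → 51
combine 37, 51 → 88
Total encoded bits = sum of merged weights = 13 + 21 + 37 + 51 + 88 = 210.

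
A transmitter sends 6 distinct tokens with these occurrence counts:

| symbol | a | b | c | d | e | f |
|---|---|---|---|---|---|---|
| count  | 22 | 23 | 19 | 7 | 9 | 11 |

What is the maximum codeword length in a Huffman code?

Merge the two lowest-weight nodes at each step:
d(7) + e(9) → 16
f(11) + 16 → 27
c(19) + a(22) → 41
b(23) + 27 → 50
41 + 50 → 91
The first pair merged (d, e) ends up deepest, at depth 4.

4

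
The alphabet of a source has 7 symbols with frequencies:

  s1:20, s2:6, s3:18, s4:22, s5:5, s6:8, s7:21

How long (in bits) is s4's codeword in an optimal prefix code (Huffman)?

Repeatedly merge the two smallest:
combine s5(5), s2(6) → 11
combine s6(8), 11 → 19
combine s3(18), 19 → 37
combine s1(20), s7(21) → 41
combine s4(22), 37 → 59
combine 41, 59 → 100
The subtree containing s4 is merged 2 times, so code length = 2.

2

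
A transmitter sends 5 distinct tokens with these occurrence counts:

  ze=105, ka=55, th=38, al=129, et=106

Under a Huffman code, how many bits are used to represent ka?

3

Repeatedly merge the two smallest:
merge th(38) and ka(55): 93
merge 93 and ze(105): 198
merge et(106) and al(129): 235
merge 198 and 235: 433
The subtree containing ka is merged 3 times, so code length = 3.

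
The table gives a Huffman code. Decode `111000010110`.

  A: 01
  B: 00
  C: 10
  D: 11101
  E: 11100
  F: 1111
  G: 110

Read left to right; each codeword is recognised as soon as it completes (prefix code):
  11100→E | 00→B | 10→C | 110→G
Decoded message: EBCG

EBCG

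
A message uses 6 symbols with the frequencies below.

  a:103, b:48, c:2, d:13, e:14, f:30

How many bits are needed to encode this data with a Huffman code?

420

Greedily combine the two least-frequent nodes:
combine c(2), d(13) → 15
combine e(14), 15 → 29
combine 29, f(30) → 59
combine b(48), 59 → 107
combine a(103), 107 → 210
Each symbol's bit-cost is frequency × depth; summing gives 420 bits (equivalently 15 + 29 + 59 + 107 + 210).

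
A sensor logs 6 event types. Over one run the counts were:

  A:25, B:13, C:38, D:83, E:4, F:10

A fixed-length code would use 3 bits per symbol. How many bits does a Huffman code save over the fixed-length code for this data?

Fixed-length: 3 bits × 173 symbols = 519 bits.
Huffman merges:
E(4) + F(10) → 14
B(13) + 14 → 27
A(25) + 27 → 52
C(38) + 52 → 90
D(83) + 90 → 173
Huffman total = 14 + 27 + 52 + 90 + 173 = 356 bits.
Saving = 519 − 356 = 163 bits.

163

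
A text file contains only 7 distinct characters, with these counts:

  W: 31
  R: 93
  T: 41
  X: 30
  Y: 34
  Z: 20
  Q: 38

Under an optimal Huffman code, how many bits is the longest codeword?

3

Merge the two lowest-weight nodes at each step:
Z(20) + X(30) → 50
W(31) + Y(34) → 65
Q(38) + T(41) → 79
50 + 65 → 115
79 + R(93) → 172
115 + 172 → 287
The rarest symbols sit at the bottom; the longest codeword is 3 bits.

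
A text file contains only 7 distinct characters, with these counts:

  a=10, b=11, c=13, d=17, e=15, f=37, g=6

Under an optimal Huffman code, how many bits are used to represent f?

Build the tree from the bottom:
combine g(6), a(10) → 16
combine b(11), c(13) → 24
combine e(15), 16 → 31
combine d(17), 24 → 41
combine 31, f(37) → 68
combine 41, 68 → 109
f's leaf is at depth 2, giving a 2-bit codeword.

2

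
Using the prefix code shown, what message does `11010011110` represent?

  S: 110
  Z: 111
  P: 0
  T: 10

STPZT

Read left to right; each codeword is recognised as soon as it completes (prefix code):
  110→S | 10→T | 0→P | 111→Z | 10→T
Decoded message: STPZT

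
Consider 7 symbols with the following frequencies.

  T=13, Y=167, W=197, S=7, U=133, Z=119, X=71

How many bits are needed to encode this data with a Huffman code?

1735

Greedily combine the two least-frequent nodes:
merge S(7) and T(13): 20
merge 20 and X(71): 91
merge 91 and Z(119): 210
merge U(133) and Y(167): 300
merge W(197) and 210: 407
merge 300 and 407: 707
The encoded length is the sum of every internal node's weight: 20 + 91 + 210 + 300 + 407 + 707 = 1735 bits.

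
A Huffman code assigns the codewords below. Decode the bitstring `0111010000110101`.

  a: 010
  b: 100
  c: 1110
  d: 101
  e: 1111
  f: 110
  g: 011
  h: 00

Read left to right; each codeword is recognised as soon as it completes (prefix code):
  011→g | 101→d | 00→h | 00→h | 110→f | 101→d
Decoded message: gdhhfd

gdhhfd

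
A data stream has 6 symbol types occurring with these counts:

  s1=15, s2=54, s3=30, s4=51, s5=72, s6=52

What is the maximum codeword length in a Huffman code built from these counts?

4

Merge the two lowest-weight nodes at each step:
merge s1(15) and s3(30): 45
merge 45 and s4(51): 96
merge s6(52) and s2(54): 106
merge s5(72) and 96: 168
merge 106 and 168: 274
Maximum depth reached is 4.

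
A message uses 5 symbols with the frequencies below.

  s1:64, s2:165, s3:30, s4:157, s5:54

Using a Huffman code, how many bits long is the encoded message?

1007

Greedily combine the two least-frequent nodes:
merge s3(30) and s5(54): 84
merge s1(64) and 84: 148
merge 148 and s4(157): 305
merge s2(165) and 305: 470
Each symbol's bit-cost is frequency × depth; summing gives 1007 bits (equivalently 84 + 148 + 305 + 470).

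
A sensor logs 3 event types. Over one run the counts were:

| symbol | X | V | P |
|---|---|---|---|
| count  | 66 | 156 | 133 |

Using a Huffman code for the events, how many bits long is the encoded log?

Build the Huffman tree bottom-up:
merge X(66) and P(133): 199
merge V(156) and 199: 355
The encoded length is the sum of every internal node's weight: 199 + 355 = 554 bits.

554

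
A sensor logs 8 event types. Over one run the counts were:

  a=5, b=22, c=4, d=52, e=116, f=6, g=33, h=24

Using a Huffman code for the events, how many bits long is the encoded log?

Merge the two smallest weights repeatedly:
c(4) + a(5) → 9
f(6) + 9 → 15
15 + b(22) → 37
h(24) + g(33) → 57
37 + d(52) → 89
57 + 89 → 146
e(116) + 146 → 262
Each symbol's bit-cost is frequency × depth; summing gives 615 bits (equivalently 9 + 15 + 37 + 57 + 89 + 146 + 262).

615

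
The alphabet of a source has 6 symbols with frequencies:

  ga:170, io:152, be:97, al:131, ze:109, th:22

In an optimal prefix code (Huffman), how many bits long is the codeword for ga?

2

Huffman merges, smallest pair first:
merge th(22) and be(97): 119
merge ze(109) and 119: 228
merge al(131) and io(152): 283
merge ga(170) and 228: 398
merge 283 and 398: 681
The subtree containing ga is merged 2 times, so code length = 2.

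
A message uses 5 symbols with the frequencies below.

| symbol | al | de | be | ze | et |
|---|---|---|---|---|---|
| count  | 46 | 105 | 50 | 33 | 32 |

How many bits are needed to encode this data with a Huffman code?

Greedily combine the two least-frequent nodes:
merge et(32) and ze(33): 65
merge al(46) and be(50): 96
merge 65 and 96: 161
merge de(105) and 161: 266
The encoded length is the sum of every internal node's weight: 65 + 96 + 161 + 266 = 588 bits.

588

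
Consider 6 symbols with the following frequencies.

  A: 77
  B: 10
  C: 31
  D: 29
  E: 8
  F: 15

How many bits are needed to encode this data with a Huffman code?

Merge the two smallest weights repeatedly:
combine E(8), B(10) → 18
combine F(15), 18 → 33
combine D(29), C(31) → 60
combine 33, 60 → 93
combine A(77), 93 → 170
Total encoded bits = sum of merged weights = 18 + 33 + 60 + 93 + 170 = 374.

374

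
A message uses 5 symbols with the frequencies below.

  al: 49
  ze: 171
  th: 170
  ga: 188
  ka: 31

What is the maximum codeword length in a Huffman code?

3

Merge the two lowest-weight nodes at each step:
merge ka(31) and al(49): 80
merge 80 and th(170): 250
merge ze(171) and ga(188): 359
merge 250 and 359: 609
Maximum depth reached is 3.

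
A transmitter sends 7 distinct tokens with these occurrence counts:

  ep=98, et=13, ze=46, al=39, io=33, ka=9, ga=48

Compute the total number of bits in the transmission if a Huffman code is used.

Build the Huffman tree bottom-up:
ka(9) + et(13) → 22
22 + io(33) → 55
al(39) + ze(46) → 85
ga(48) + 55 → 103
85 + ep(98) → 183
103 + 183 → 286
Total encoded bits = sum of merged weights = 22 + 55 + 85 + 103 + 183 + 286 = 734.

734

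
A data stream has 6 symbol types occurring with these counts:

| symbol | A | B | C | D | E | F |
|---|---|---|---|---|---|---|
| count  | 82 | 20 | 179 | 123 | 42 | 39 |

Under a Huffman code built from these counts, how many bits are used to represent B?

Huffman merges, smallest pair first:
combine B(20), F(39) → 59
combine E(42), 59 → 101
combine A(82), 101 → 183
combine D(123), C(179) → 302
combine 183, 302 → 485
B sits 4 levels below the root, so its codeword is 4 bits.

4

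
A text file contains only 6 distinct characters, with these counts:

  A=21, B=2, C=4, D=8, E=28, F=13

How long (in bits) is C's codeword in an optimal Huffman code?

Repeatedly merge the two smallest:
B(2) + C(4) → 6
6 + D(8) → 14
F(13) + 14 → 27
A(21) + 27 → 48
E(28) + 48 → 76
C's leaf is at depth 5, giving a 5-bit codeword.

5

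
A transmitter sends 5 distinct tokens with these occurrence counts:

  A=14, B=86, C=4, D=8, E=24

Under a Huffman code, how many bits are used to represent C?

4

Huffman merges, smallest pair first:
combine C(4), D(8) → 12
combine 12, A(14) → 26
combine E(24), 26 → 50
combine 50, B(86) → 136
C's leaf is at depth 4, giving a 4-bit codeword.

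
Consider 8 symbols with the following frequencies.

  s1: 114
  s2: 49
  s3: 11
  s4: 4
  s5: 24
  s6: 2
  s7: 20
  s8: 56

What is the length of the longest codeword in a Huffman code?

6

Merge the two lowest-weight nodes at each step:
s6(2) + s4(4) → 6
6 + s3(11) → 17
17 + s7(20) → 37
s5(24) + 37 → 61
s2(49) + s8(56) → 105
61 + 105 → 166
s1(114) + 166 → 280
The rarest symbols sit at the bottom; the longest codeword is 6 bits.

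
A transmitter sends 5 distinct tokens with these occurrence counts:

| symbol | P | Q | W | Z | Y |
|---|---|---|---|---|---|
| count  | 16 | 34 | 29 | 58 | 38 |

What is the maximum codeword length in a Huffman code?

Merge the two lowest-weight nodes at each step:
combine P(16), W(29) → 45
combine Q(34), Y(38) → 72
combine 45, Z(58) → 103
combine 72, 103 → 175
The rarest symbols sit at the bottom; the longest codeword is 3 bits.

3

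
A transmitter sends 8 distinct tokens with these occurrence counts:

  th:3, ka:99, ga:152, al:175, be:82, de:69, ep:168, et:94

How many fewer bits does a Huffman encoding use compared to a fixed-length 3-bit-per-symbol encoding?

Fixed-length: 3 bits × 842 symbols = 2526 bits.
Huffman merges:
th(3) + de(69) → 72
72 + be(82) → 154
et(94) + ka(99) → 193
ga(152) + 154 → 306
ep(168) + al(175) → 343
193 + 306 → 499
343 + 499 → 842
Huffman total = 72 + 154 + 193 + 306 + 343 + 499 + 842 = 2409 bits.
Saving = 2526 − 2409 = 117 bits.

117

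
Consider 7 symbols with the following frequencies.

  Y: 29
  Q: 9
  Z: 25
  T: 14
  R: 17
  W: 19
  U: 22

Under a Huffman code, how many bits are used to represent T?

Huffman merges, smallest pair first:
Q(9) + T(14) → 23
R(17) + W(19) → 36
U(22) + 23 → 45
Z(25) + Y(29) → 54
36 + 45 → 81
54 + 81 → 135
T sits 4 levels below the root, so its codeword is 4 bits.

4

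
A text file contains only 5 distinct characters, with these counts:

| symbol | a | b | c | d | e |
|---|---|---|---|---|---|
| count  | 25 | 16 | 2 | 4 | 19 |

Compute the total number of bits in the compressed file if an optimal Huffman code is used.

Build the Huffman tree bottom-up:
c(2) + d(4) → 6
6 + b(16) → 22
e(19) + 22 → 41
a(25) + 41 → 66
Total encoded bits = sum of merged weights = 6 + 22 + 41 + 66 = 135.

135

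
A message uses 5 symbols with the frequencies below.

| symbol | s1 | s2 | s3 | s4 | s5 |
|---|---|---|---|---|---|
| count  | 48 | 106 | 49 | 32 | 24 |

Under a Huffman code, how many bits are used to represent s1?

3

Huffman merges, smallest pair first:
s5(24) + s4(32) → 56
s1(48) + s3(49) → 97
56 + 97 → 153
s2(106) + 153 → 259
s1 sits 3 levels below the root, so its codeword is 3 bits.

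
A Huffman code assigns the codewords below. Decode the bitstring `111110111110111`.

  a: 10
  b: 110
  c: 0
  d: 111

Read left to right; each codeword is recognised as soon as it completes (prefix code):
  111→d | 110→b | 111→d | 110→b | 111→d
Decoded message: dbdbd

dbdbd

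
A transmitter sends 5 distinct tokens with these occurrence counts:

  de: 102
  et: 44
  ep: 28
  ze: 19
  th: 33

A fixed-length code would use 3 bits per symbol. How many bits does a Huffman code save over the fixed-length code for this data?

Fixed-length: 3 bits × 226 symbols = 678 bits.
Huffman merges:
combine ze(19), ep(28) → 47
combine th(33), et(44) → 77
combine 47, 77 → 124
combine de(102), 124 → 226
Huffman total = 47 + 77 + 124 + 226 = 474 bits.
Saving = 678 − 474 = 204 bits.

204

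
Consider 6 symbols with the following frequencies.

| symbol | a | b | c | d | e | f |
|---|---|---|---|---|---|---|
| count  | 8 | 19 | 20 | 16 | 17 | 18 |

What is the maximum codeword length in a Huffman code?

Merge the two lowest-weight nodes at each step:
merge a(8) and d(16): 24
merge e(17) and f(18): 35
merge b(19) and c(20): 39
merge 24 and 35: 59
merge 39 and 59: 98
The rarest symbols sit at the bottom; the longest codeword is 3 bits.

3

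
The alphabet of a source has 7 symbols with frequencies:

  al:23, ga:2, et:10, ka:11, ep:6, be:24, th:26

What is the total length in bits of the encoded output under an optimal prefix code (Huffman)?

259

Merge the two smallest weights repeatedly:
merge ga(2) and ep(6): 8
merge 8 and et(10): 18
merge ka(11) and 18: 29
merge al(23) and be(24): 47
merge th(26) and 29: 55
merge 47 and 55: 102
Total encoded bits = sum of merged weights = 8 + 18 + 29 + 47 + 55 + 102 = 259.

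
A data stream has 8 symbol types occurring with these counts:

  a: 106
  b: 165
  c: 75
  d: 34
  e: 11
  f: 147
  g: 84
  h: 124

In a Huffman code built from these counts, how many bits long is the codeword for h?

3

Build the tree from the bottom:
e(11) + d(34) → 45
45 + c(75) → 120
g(84) + a(106) → 190
120 + h(124) → 244
f(147) + b(165) → 312
190 + 244 → 434
312 + 434 → 746
h sits 3 levels below the root, so its codeword is 3 bits.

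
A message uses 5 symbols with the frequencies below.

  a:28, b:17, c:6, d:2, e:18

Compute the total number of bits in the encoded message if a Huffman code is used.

Greedily combine the two least-frequent nodes:
merge d(2) and c(6): 8
merge 8 and b(17): 25
merge e(18) and 25: 43
merge a(28) and 43: 71
Total encoded bits = sum of merged weights = 8 + 25 + 43 + 71 = 147.

147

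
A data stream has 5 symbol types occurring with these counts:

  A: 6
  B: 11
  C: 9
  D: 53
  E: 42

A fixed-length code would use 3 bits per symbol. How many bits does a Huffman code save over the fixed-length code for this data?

133

Fixed-length: 3 bits × 121 symbols = 363 bits.
Huffman merges:
combine A(6), C(9) → 15
combine B(11), 15 → 26
combine 26, E(42) → 68
combine D(53), 68 → 121
Huffman total = 15 + 26 + 68 + 121 = 230 bits.
Saving = 363 − 230 = 133 bits.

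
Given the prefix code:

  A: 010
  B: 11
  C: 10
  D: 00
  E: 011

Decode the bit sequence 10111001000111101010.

CBCADBBAC

Read left to right; each codeword is recognised as soon as it completes (prefix code):
  10→C | 11→B | 10→C | 010→A | 00→D | 11→B | 11→B | 010→A | 10→C
Decoded message: CBCADBBAC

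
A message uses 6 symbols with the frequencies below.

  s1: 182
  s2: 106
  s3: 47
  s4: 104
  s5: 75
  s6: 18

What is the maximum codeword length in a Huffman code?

Merge the two lowest-weight nodes at each step:
s6(18) + s3(47) → 65
65 + s5(75) → 140
s4(104) + s2(106) → 210
140 + s1(182) → 322
210 + 322 → 532
Maximum depth reached is 4.

4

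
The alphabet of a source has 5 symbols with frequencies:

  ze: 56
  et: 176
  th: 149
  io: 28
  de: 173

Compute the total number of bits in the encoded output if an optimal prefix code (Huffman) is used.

1248

Build the Huffman tree bottom-up:
merge io(28) and ze(56): 84
merge 84 and th(149): 233
merge de(173) and et(176): 349
merge 233 and 349: 582
Each symbol's bit-cost is frequency × depth; summing gives 1248 bits (equivalently 84 + 233 + 349 + 582).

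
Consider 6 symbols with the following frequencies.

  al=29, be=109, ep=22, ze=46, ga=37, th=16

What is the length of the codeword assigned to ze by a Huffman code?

3

Build the tree from the bottom:
merge th(16) and ep(22): 38
merge al(29) and ga(37): 66
merge 38 and ze(46): 84
merge 66 and 84: 150
merge be(109) and 150: 259
ze sits 3 levels below the root, so its codeword is 3 bits.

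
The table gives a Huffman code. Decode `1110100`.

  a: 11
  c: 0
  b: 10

Read left to right; each codeword is recognised as soon as it completes (prefix code):
  11→a | 10→b | 10→b | 0→c
Decoded message: abbc

abbc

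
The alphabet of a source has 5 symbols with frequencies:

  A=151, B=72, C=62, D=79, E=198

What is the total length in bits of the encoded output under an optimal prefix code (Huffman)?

1258

Merge the two smallest weights repeatedly:
merge C(62) and B(72): 134
merge D(79) and 134: 213
merge A(151) and E(198): 349
merge 213 and 349: 562
Each symbol's bit-cost is frequency × depth; summing gives 1258 bits (equivalently 134 + 213 + 349 + 562).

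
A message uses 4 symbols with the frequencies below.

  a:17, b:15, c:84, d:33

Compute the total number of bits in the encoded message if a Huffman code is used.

246

Greedily combine the two least-frequent nodes:
combine b(15), a(17) → 32
combine 32, d(33) → 65
combine 65, c(84) → 149
The encoded length is the sum of every internal node's weight: 32 + 65 + 149 = 246 bits.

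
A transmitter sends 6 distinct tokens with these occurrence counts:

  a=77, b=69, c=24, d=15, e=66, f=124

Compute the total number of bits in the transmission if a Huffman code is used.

894

Build the Huffman tree bottom-up:
combine d(15), c(24) → 39
combine 39, e(66) → 105
combine b(69), a(77) → 146
combine 105, f(124) → 229
combine 146, 229 → 375
Total encoded bits = sum of merged weights = 39 + 105 + 146 + 229 + 375 = 894.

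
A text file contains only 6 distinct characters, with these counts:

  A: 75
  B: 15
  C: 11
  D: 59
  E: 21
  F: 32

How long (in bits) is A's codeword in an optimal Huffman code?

2

Huffman merges, smallest pair first:
combine C(11), B(15) → 26
combine E(21), 26 → 47
combine F(32), 47 → 79
combine D(59), A(75) → 134
combine 79, 134 → 213
The subtree containing A is merged 2 times, so code length = 2.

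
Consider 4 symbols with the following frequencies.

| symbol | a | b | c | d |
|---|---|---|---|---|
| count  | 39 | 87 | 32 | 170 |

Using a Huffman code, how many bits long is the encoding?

557

Build the Huffman tree bottom-up:
combine c(32), a(39) → 71
combine 71, b(87) → 158
combine 158, d(170) → 328
Each symbol's bit-cost is frequency × depth; summing gives 557 bits (equivalently 71 + 158 + 328).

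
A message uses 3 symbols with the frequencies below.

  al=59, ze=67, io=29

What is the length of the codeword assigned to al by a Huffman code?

2

Build the tree from the bottom:
io(29) + al(59) → 88
ze(67) + 88 → 155
The subtree containing al is merged 2 times, so code length = 2.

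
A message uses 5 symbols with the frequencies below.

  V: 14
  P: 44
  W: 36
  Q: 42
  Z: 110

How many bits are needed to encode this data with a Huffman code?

Greedily combine the two least-frequent nodes:
combine V(14), W(36) → 50
combine Q(42), P(44) → 86
combine 50, 86 → 136
combine Z(110), 136 → 246
Each symbol's bit-cost is frequency × depth; summing gives 518 bits (equivalently 50 + 86 + 136 + 246).

518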